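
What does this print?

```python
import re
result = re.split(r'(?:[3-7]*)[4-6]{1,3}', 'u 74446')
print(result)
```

The pattern matches zero or more of a character in [3-7] (non-capturing group); then 1 to 3 of a character in [4-6].
Matches to split on: at [2:7] → '74446'.
Each match becomes a cut point; 2 segments remain.

['u ', '']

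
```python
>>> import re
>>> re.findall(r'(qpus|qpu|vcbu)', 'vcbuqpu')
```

['vcbu', 'qpu']

Matches: at [0:4] match 'vcbu', group 1 = 'vcbu'; at [4:7] match 'qpu', group 1 = 'qpu'.
With a single group, `findall` returns only what that group captured — 2 items.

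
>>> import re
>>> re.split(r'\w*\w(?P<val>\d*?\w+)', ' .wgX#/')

This matches zero or more of a word character, then a word character; then zero or more of a digit (lazy), then one or more of a word character (captured as 'val').
Matches to split on: at [2:5] → 'wgX'.
The group in the pattern means `split` returns the separators' captures alongside the pieces.

[' .', 'X', '#/']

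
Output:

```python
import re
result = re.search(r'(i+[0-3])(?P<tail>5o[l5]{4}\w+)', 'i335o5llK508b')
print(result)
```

None

Here no position works, so the call returns None.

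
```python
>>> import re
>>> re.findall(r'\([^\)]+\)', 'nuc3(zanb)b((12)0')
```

['(zanb)', '((12)']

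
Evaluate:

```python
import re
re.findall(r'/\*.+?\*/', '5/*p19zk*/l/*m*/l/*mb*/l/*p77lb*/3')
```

['/*p19zk*/', '/*m*/', '/*mb*/', '/*p77lb*/']

A `+?`/`*?`/`{m,n}?` starts at its minimum and grows only as far as needed for what follows to match.
Matches: at [1:10] → '/*p19zk*/'; at [11:16] → '/*m*/'; at [17:23] → '/*mb*/'; at [24:33] → '/*p77lb*/'.
No capturing groups, so `findall` returns the 4 full match strings.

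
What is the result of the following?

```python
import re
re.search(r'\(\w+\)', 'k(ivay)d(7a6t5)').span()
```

The match spans [1:7] → '(ivay)'.

(1, 7)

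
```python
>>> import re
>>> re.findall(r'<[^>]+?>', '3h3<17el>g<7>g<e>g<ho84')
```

Since nothing is captured, `findall` lists the 3 matched substrings directly.

['<17el>', '<7>', '<e>']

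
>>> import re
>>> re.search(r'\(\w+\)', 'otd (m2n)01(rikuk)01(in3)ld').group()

'(m2n)'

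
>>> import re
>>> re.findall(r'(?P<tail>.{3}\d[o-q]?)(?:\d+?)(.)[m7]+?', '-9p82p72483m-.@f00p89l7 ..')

[('-9p8', 'p'), ('@f00p', 'l')]

2 groups means each result is a tuple of 2 captured strings — 2 here.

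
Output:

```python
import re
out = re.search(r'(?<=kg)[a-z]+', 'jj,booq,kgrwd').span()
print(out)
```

(10, 13)

Lookahead/lookbehind check context without consuming it, so the matched span excludes the asserted characters.
`search` walks the string left to right and returns the first match it finds.
The match spans [10:13] → 'rwd'.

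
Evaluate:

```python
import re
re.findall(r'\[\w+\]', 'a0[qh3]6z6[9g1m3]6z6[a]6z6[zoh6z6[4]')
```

['[qh3]', '[9g1m3]', '[a]', '[4]']

Scanning left to right: at [2:7] → '[qh3]'; at [10:17] → '[9g1m3]'; at [20:23] → '[a]'; at [33:36] → '[4]'.
`findall` yields the raw match text (4 of them) because the pattern has no groups.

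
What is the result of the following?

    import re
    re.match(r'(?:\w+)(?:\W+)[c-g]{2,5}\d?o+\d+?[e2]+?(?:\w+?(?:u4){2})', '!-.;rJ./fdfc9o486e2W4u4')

This matches one or more of a word character (non-capturing group); then one or more of a non-word character (non-capturing group); then 2 to 5 of a character in [c-g], then optionally a digit, then one or more of the literal 'o'; then one or more of a digit (lazy); then one or more of one of [e2] (lazy); then one or more of a word character (lazy), then the literal 'u4' repeated 2 times (non-capturing group).
`re.match` only tries the pattern at the start of the string.
Here position 0 doesn't satisfy it, so the call returns None.

None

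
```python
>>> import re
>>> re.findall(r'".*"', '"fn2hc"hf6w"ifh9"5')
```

Scanning left to right: at [0:17] → '"fn2hc"hf6w"ifh9"'.
Since nothing is captured, `findall` lists the 1 matched substring directly.

['"fn2hc"hf6w"ifh9"']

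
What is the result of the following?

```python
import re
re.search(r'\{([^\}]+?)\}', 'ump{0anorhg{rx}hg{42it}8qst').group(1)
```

'0anorhg{rx'

The match spans [3:15] → '{0anorhg{rx}'.
Captured: group 1 = '0anorhg{rx'.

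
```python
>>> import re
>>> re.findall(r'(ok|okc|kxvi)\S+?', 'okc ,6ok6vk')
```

Walking the string: at [0:3] match 'okc', group 1 = 'ok'; at [6:9] match 'ok6', group 1 = 'ok'.
Because there's exactly one group, `findall` drops the full match and keeps group 1 from each hit.

['ok', 'ok']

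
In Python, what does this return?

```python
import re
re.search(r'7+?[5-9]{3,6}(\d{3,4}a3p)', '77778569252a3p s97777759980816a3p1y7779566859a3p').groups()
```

('9252a3p',)

The pattern matches one or more of a literal '7' (lazy), then 3 to 6 of a character in [5-9]; then 3 to 4 of a digit, then the literal 'a3p' (captured).
Lazy quantifiers expand one character at a time until the remainder of the pattern can match.
`re.search` tries every starting position until one works.
The match spans [0:14] → '77778569252a3p'.
Captured: group 1 = '9252a3p'.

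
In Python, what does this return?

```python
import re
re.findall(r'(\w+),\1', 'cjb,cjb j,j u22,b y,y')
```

['cjb', 'j', 'y']

After group 1 captures some text, `\1` only succeeds where that same text appears again.
`findall` collects group 1 from each match (3 total).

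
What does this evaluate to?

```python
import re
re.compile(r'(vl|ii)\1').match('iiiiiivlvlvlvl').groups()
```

The backreference `\1` re-matches whatever the first group consumed, character for character.
`re.match` only tries the pattern at the start of the string.
The match spans [0:4] → 'iiii'.
Captured: group 1 = 'ii'.

('ii',)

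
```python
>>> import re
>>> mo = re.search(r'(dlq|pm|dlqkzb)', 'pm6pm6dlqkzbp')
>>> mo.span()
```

`re.search` tries every starting position until one works.
The match spans [0:2] → 'pm'.
Captured: group 1 = 'pm'.

(0, 2)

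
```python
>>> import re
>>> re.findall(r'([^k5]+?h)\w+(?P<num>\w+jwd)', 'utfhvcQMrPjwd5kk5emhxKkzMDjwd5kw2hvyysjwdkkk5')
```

The pattern matches one or more of any character except [k5] (lazy), then the literal 'h' (captured); then one or more of a word character; then one or more of a word character, then the literal 'jwd' (captured as 'num').
Walking the string: at [0:41] match 'utfhvcQMrPjwd5kk5emhxKkzMDjwd5kw2hvyysjwd', groups = ('utfh', 'sjwd').
Multiple groups make `findall` return tuples — one 2-tuple for the one match.

[('utfh', 'sjwd')]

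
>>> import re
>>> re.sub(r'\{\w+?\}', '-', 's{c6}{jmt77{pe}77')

's-{jmt77-77'

Each match is replaced by '-'.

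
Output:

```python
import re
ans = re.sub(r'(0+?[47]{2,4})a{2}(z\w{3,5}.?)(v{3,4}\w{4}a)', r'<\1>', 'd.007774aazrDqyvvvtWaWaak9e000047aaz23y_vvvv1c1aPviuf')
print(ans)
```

d.<007774>ak9e<000047>Pviuf

Pattern: one or more of a literal '0' (lazy), then 2 to 4 of one of [47] (captured); then exactly 2 of a literal 'a'; then the literal 'z', then 3 to 5 of a word character, then optionally any character (captured); then 3 to 4 of the literal 'v', then exactly 4 of a word character, then the literal 'a' (captured).
Matches: at [2:23] → '007774aazrDqyvvvtWaWa'; at [27:48] → '000047aaz23y_vvvv1c1a'.
The replacement refers to a captured group, so each match is rewritten using its own captured text.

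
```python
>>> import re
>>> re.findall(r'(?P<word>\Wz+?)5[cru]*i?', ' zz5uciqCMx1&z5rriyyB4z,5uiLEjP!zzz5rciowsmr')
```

This matches a non-word character, then one or more of the literal 'z' (lazy) (captured as 'word'); then the literal '5', then zero or more of one of [cru], then optionally the literal 'i'.
Scanning left to right: at [0:7] match ' zz5uci', group 1 = ' zz'; at [12:18] match '&z5rri', group 1 = '&z'; at [31:39] match '!zzz5rci', group 1 = '!zzz'.
`findall` collects group 1 from each match (3 total).

[' zz', '&z', '!zzz']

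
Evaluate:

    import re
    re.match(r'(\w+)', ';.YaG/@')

None

`re.match` only tries the pattern at the start of the string.
Here position 0 doesn't satisfy it, so the call returns None.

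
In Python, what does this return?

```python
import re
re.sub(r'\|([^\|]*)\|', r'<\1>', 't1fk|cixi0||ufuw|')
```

't1fk<cixi0><ufuw>'

The replacement refers to a captured group, so each match is rewritten using its own captured text.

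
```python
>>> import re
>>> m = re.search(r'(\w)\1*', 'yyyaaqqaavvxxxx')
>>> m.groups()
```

('y',)

`\1` has to match the exact text group 1 already captured.
`re.search` tries every starting position until one works.
The match spans [0:3] → 'yyy'.
Captured: group 1 = 'y'.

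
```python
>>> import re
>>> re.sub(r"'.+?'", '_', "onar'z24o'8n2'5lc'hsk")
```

'onar_8n2_hsk'

Lazy quantifiers expand one character at a time until the remainder of the pattern can match.
Each match is replaced by '_'.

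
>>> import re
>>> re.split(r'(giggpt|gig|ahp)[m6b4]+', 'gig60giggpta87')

['', 'gig', '0giggpta87']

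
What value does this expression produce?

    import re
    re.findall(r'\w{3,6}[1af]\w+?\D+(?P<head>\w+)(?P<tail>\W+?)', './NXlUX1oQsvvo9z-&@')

[('9z', '-')]

The pattern matches 3 to 6 of a word character, then one of [1af]; then one or more of a word character (lazy), then one or more of a non-digit; then one or more of a word character (captured as 'head'); then one or more of a non-word character (lazy) (captured as 'tail').
The `?` after the quantifier makes it lazy — it takes as little as possible before letting the rest of the pattern try.
Walking the string: at [2:17] match 'NXlUX1oQsvvo9z-', groups = ('9z', '-').
`findall` packs the 2 group values into a tuple for every match.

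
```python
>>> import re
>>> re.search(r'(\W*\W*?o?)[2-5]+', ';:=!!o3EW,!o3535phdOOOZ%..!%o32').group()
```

';:=!!o3'

Pattern: zero or more of a non-word character, then zero or more of a non-word character (lazy), then optionally a literal 'o' (captured); then one or more of a character in [2-5].
Unlike `match`, `search` isn't anchored — it looks for the pattern anywhere in the string.
The match spans [0:7] → ';:=!!o3'.
Captured: group 1 = ';:=!!o'.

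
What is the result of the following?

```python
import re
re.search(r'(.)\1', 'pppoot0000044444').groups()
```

('p',)

`\1` is not a pattern — it's the concrete string captured by group 1, re-applied verbatim.
`re.search` tries every starting position until one works.
The match spans [0:2] → 'pp'.
Captured: group 1 = 'p'.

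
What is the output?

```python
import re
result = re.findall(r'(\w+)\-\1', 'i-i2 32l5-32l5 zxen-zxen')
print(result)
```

A backreference is literal: `\1` must see the identical characters the first group matched.
Matches: at [0:3] match 'i-i', group 1 = 'i'; at [5:14] match '32l5-32l5', group 1 = '32l5'; at [15:24] match 'zxen-zxen', group 1 = 'zxen'.
Because there's exactly one group, `findall` drops the full match and keeps group 1 from each hit.

['i', '32l5', 'zxen']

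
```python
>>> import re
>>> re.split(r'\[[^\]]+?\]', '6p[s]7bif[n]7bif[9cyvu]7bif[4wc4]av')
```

`split` removes every match and returns the 5 fragments in between.

['6p', '7bif', '7bif', '7bif', 'av']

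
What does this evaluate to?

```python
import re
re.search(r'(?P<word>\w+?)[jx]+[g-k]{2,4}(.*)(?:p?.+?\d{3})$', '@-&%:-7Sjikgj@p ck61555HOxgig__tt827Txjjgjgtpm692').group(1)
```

This matches one or more of a word character (lazy) (captured as 'word'); then one or more of one of [jx], then 2 to 4 of a character in [g-k]; then zero or more of any character (captured); then optionally the literal 'p', then one or more of any character (lazy), then exactly 3 of a digit (non-capturing group); then anchored at the end.
`search` walks the string left to right and returns the first match it finds.
The match spans [6:49] → '7Sjikgj@p ck61555HOxgig__tt827Txjjgjgtpm692'.
Captured: group 1 = '7S', group 2 = '@p ck61555HOxgig__tt827Txjjgjgtp'.

'7S'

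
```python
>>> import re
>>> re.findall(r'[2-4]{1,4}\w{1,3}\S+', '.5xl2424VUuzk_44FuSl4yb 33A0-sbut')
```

['2424VUuzk_44FuSl4yb', '33A0-sbut']

Pattern: 1 to 4 of a character in [2-4], then 1 to 3 of a word character; then one or more of a non-whitespace character.
With no groups in the pattern, `findall` gives back each whole match — 2 here.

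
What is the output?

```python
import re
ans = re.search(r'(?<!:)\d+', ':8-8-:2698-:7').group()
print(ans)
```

8

The negative lookaround is zero-width — it rules out positions where the adjacent text would match, without consuming anything.
The match spans [3:4] → '8'.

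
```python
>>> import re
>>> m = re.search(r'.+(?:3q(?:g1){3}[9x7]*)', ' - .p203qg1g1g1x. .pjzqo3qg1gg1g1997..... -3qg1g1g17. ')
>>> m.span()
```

The match spans [0:52] → ' - .p203qg1g1g1x. .pjzqo3qg1gg1g1997..... -3qg1g1g17'.

(0, 52)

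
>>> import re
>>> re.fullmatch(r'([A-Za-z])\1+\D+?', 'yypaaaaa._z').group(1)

'y'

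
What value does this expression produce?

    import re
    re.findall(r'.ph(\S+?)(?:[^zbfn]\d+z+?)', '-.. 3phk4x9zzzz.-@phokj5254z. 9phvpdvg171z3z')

['k4', 'ok', 'vpdv']

This matches any character, then the literal 'ph'; then one or more of a non-whitespace character (lazy) (captured); then any character except [zbfn], then one or more of a digit, then one or more of a literal 'z' (lazy) (non-capturing group).
Lazy quantifiers expand one character at a time until the remainder of the pattern can match.
Matches: at [4:12] match '3phk4x9z', group 1 = 'k4'; at [17:28] match '@phokj5254z', group 1 = 'ok'; at [30:42] match '9phvpdvg171z', group 1 = 'vpdv'.
Because there's exactly one group, `findall` drops the full match and keeps group 1 from each hit.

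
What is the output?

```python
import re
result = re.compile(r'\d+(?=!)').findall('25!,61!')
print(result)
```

['25', '61']

The `(?=…)`/`(?<=…)` assertion just peeks at neighbouring text; it doesn't advance the match position.
Matches: at [0:2] → '25'; at [4:6] → '61'.
No capturing groups, so `findall` returns the 2 full match strings.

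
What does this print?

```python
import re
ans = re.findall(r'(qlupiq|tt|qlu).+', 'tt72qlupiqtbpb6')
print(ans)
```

['tt']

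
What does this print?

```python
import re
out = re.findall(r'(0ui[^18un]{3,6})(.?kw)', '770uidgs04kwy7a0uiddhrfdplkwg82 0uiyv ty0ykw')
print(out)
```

Multiple groups make `findall` return tuples — one 2-tuple for each match.

[('0uidgs04', 'kw'), ('0uiyv ty0', 'ykw')]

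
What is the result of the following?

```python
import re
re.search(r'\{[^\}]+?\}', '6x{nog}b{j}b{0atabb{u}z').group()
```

'{nog}'

Unlike `match`, `search` isn't anchored — it looks for the pattern anywhere in the string.
The match spans [2:7] → '{nog}'.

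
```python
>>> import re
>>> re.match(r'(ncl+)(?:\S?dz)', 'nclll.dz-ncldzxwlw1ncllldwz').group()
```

'nclll.dz'

Pattern: the literal 'nc', then one or more of the literal 'l' (captured); then optionally a non-whitespace character, then the literal 'dz' (non-capturing group).
`re.match` only tries the pattern at the start of the string.
The match spans [0:8] → 'nclll.dz'.
Captured: group 1 = 'nclll'.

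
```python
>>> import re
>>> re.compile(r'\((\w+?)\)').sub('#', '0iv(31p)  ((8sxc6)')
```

'0iv#  (#'

Matches: at [3:8] → '(31p)'; at [11:18] → '(8sxc6)'.
Each match is replaced by '#'.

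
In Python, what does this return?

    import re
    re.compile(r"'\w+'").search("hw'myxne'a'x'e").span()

(2, 9)

`re.search` scans for the first position where the pattern succeeds.
The match spans [2:9] → "'myxne'".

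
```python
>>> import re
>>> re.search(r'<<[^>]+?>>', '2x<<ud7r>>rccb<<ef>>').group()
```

'<<ud7r>>'

Unlike `match`, `search` isn't anchored — it looks for the pattern anywhere in the string.
The match spans [2:10] → '<<ud7r>>'.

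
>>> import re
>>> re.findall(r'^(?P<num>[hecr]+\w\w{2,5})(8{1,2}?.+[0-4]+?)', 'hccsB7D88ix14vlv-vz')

[('hccsB7D8', '8ix14')]

This matches anchored at the start of the string; then one or more of one of [hecr], then a word character, then 2 to 5 of a word character (captured as 'num'); then 1 to 2 of a literal '8' (lazy), then one or more of any character, then one or more of a character in [0-4] (lazy) (captured).
Matches: at [0:13] match 'hccsB7D88ix14', groups = ('hccsB7D8', '8ix14').
With 2 capturing groups, `findall` returns a 2-tuple per match.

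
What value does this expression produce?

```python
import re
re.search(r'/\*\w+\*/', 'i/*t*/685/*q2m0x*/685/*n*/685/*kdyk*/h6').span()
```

The match spans [1:6] → '/*t*/'.

(1, 6)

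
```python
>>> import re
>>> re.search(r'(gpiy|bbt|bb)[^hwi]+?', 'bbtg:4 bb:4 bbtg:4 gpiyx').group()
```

Branches in `(...|...)` are attempted left-to-right; the first branch that allows the whole pattern to succeed is taken.
`re.search` tries every starting position until one works.
The match spans [0:4] → 'bbtg'.
Captured: group 1 = 'bbt'.

'bbtg'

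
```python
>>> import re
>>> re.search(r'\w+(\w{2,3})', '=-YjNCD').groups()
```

The match spans [2:7] → 'YjNCD'.
Captured: group 1 = 'CD'.

('CD',)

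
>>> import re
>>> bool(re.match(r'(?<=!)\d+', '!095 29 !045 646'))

False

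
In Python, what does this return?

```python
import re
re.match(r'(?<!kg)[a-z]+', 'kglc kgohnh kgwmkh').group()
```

'kglc'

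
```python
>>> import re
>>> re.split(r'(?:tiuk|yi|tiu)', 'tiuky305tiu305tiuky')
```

['', 'y305', '305', 'y']

Alternation isn't longest-match — the leftmost alternative that fits at this position is chosen.
Matches to split on: at [0:4] → 'tiuk'; at [8:11] → 'tiu'; at [14:18] → 'tiuk'.
`split` removes every match and returns the 4 fragments in between.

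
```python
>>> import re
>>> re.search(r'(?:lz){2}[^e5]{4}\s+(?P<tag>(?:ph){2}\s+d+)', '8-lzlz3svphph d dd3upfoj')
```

None

This matches the literal 'lz' repeated 2 times, then exactly 4 of any character except [e5], then one or more of whitespace; then the literal 'ph' repeated 2 times, then one or more of whitespace, then one or more of the literal 'd' (captured as 'tag').
Unlike `match`, `search` isn't anchored — it looks for the pattern anywhere in the string.
Here no position works, so the call returns None.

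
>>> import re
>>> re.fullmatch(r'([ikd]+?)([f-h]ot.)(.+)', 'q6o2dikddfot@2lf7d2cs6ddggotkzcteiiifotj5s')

Pattern: one or more of one of [ikd] (lazy) (captured); then a character in [f-h], then the literal 'ot', then any character (captured); then one or more of any character (captured).
`re.fullmatch` is like wrapping the pattern in `^…$` (in single-line mode).
Here the pattern can't cover the whole string, so the call returns None.

None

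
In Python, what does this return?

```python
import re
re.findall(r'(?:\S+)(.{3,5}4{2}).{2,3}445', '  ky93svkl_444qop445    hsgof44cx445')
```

['l_444', 'gof44']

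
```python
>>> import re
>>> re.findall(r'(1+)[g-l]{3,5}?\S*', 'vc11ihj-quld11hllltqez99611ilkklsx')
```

['11']

This matches one or more of a literal '1' (captured); then 3 to 5 of a character in [g-l] (lazy), then zero or more of a non-whitespace character.
Walking the string: at [2:34] match '11ihj-quld11hllltqez99611ilkklsx', group 1 = '11'.
`findall` collects group 1 from the one match (1 total).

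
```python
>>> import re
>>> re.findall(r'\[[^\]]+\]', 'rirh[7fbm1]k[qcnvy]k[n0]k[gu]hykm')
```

['[7fbm1]', '[qcnvy]', '[n0]', '[gu]']

No capturing groups, so `findall` returns the 4 full match strings.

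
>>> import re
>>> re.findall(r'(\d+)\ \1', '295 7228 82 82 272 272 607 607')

`\1` has to match the exact text group 1 already captured.
Matches: at [7:10] match '8 8', group 1 = '8'; at [13:16] match '2 2', group 1 = '2'; at [17:20] match '2 2', group 1 = '2'; at [23:30] match '607 607', group 1 = '607'.
`findall` collects group 1 from each match (4 total).

['8', '2', '2', '607']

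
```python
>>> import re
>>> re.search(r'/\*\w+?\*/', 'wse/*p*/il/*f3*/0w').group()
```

The match spans [3:8] → '/*p*/'.

'/*p*/'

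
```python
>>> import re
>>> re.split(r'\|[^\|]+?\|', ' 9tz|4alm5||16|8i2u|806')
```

The string is cut at each match, leaving 3 pieces.

[' 9tz', '', '8i2u|806']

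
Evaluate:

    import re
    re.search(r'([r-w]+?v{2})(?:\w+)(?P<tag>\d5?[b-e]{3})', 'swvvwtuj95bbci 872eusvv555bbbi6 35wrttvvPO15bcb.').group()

The match spans [0:13] → 'swvvwtuj95bbc'.

'swvvwtuj95bbc'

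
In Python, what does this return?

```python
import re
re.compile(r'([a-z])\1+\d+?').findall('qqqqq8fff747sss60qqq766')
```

['q', 'f', 's', 'q']

`\1` is not a pattern — it's the concrete string captured by group 1, re-applied verbatim.
One capturing group, so `findall` returns just the captured substring from each match — 4 in all.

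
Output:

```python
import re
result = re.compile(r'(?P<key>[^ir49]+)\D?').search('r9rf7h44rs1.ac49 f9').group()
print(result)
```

This matches one or more of any character except [ir49] (captured as 'key'); then optionally a non-digit.
`search` walks the string left to right and returns the first match it finds.
The match spans [3:6] → 'f7h'.
Captured: group 1 = 'f7h'.

f7h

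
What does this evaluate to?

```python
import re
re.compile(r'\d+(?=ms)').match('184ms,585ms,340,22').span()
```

Lookahead/lookbehind check context without consuming it, so the matched span excludes the asserted characters.
`re.match` won't scan ahead — the pattern has to work from the very first character.
The match spans [0:3] → '184'.

(0, 3)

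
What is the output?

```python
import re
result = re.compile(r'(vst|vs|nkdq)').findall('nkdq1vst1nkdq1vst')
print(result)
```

Alternation isn't longest-match — the leftmost alternative that fits at this position is chosen.
Scanning left to right: at [0:4] match 'nkdq', group 1 = 'nkdq'; at [5:8] match 'vst', group 1 = 'vst'; at [9:13] match 'nkdq', group 1 = 'nkdq'; at [14:17] match 'vst', group 1 = 'vst'.
With a single group, `findall` returns only what that group captured — 4 items.

['nkdq', 'vst', 'nkdq', 'vst']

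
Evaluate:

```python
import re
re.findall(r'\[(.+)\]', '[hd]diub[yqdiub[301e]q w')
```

['hd]diub[yqdiub[301e']

Walking the string: at [0:21] match '[hd]diub[yqdiub[301e]', group 1 = 'hd]diub[yqdiub[301e'.
One capturing group, so `findall` returns just the captured substring from the one match — 1 in all.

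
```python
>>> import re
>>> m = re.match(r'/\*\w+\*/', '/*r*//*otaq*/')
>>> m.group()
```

'/*r*/'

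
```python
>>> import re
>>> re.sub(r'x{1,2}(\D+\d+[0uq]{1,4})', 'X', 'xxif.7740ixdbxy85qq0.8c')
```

The pattern matches 1 to 2 of a literal 'x'; then one or more of a non-digit, then one or more of a digit, then 1 to 4 of one of [0uq] (captured).
Matches: at [0:9] → 'xxif.7740'; at [10:20] → 'xdbxy85qq0'.
Each match is replaced by 'X'.

'XiX.8c'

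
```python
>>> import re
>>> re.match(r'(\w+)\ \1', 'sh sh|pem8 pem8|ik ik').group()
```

'sh sh'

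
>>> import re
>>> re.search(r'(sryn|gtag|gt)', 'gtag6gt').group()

`|` is ordered: at each position the engine commits to the first alternative that works.
Unlike `match`, `search` isn't anchored — it looks for the pattern anywhere in the string.
The match spans [0:4] → 'gtag'.
Captured: group 1 = 'gtag'.

'gtag'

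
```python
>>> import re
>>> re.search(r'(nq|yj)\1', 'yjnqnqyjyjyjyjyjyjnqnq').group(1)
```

'nq'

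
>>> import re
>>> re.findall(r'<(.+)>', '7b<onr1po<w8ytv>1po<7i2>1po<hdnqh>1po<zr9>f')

Walking the string: at [2:42] match '<onr1po<w8ytv>1po<7i2>1po<hdnqh>1po<zr9>', group 1 = 'onr1po<w8ytv>1po<7i2>1po<hdnqh>1po<zr9'.
One capturing group, so `findall` returns just the captured substring from the one match — 1 in all.

['onr1po<w8ytv>1po<7i2>1po<hdnqh>1po<zr9']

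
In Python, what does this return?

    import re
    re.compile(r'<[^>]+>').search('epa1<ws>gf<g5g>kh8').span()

The match spans [4:8] → '<ws>'.

(4, 8)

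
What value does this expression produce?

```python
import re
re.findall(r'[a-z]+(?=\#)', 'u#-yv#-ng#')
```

The `(?=…)`/`(?<=…)` assertion just peeks at neighbouring text; it doesn't advance the match position.
Walking the string: at [0:1] → 'u'; at [3:5] → 'yv'; at [7:9] → 'ng'.
Since nothing is captured, `findall` lists the 3 matched substrings directly.

['u', 'yv', 'ng']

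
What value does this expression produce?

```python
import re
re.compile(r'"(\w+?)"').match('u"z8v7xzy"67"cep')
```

`re.match` won't scan ahead — the pattern has to work from the very first character.
Here position 0 doesn't satisfy it, so the call returns None.

None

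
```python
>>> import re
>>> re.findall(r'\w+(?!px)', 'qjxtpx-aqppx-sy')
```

['qjxtpx', 'aqppx', 'sy']

The negative lookaround is zero-width — it rules out positions where the adjacent text would match, without consuming anything.
Scanning left to right: at [0:6] → 'qjxtpx'; at [7:12] → 'aqppx'; at [13:15] → 'sy'.
With no groups in the pattern, `findall` gives back each whole match — 3 here.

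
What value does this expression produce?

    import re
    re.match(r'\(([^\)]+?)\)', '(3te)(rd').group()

`re.match` won't scan ahead — the pattern has to work from the very first character.
The match spans [0:5] → '(3te)'.

'(3te)'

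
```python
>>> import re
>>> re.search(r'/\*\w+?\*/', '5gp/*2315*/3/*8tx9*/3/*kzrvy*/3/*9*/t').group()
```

'/*2315*/'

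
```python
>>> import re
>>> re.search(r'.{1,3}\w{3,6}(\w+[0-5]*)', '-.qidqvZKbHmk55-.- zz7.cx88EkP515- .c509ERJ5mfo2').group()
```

'-.qidqvZKbHmk55'

This matches 1 to 3 of any character, then 3 to 6 of a word character; then one or more of a word character, then zero or more of a character in [0-5] (captured).
The match spans [0:15] → '-.qidqvZKbHmk55'.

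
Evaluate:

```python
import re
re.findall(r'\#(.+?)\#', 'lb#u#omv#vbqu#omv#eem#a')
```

['u', 'vbqu', 'eem']

A `+?`/`*?`/`{m,n}?` starts at its minimum and grows only as far as needed for what follows to match.
Walking the string: at [2:5] match '#u#', group 1 = 'u'; at [8:14] match '#vbqu#', group 1 = 'vbqu'; at [17:22] match '#eem#', group 1 = 'eem'.
Because there's exactly one group, `findall` drops the full match and keeps group 1 from each hit.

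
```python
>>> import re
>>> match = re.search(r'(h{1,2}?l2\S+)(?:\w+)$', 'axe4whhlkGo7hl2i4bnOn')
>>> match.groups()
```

Pattern: 1 to 2 of the literal 'h' (lazy), then the literal 'l2', then one or more of a non-whitespace character (captured); then one or more of a word character (non-capturing group); then anchored at the end.
Unlike `match`, `search` isn't anchored — it looks for the pattern anywhere in the string.
The match spans [12:21] → 'hl2i4bnOn'.
Captured: group 1 = 'hl2i4bnO'.

('hl2i4bnO',)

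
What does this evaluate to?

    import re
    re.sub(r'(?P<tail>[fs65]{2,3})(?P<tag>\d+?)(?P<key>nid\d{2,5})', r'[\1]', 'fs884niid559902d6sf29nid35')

'fs884niid559902d[6sf]'

The replacement refers to a captured group, so each match is rewritten using its own captured text.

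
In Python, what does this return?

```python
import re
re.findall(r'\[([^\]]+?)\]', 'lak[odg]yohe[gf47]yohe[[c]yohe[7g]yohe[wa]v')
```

['odg', 'gf47', '[c', '7g', 'wa']

With a single group, `findall` returns only what that group captured — 5 items.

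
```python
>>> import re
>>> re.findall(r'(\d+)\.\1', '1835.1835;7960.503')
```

['1835']

The backreference `\1` re-matches whatever the first group consumed, character for character.
Scanning left to right: at [0:9] match '1835.1835', group 1 = '1835'.
With a single group, `findall` returns only what that group captured — 1 item.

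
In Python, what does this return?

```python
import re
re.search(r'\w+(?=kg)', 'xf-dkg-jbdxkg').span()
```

Lookahead/lookbehind check context without consuming it, so the matched span excludes the asserted characters.
The match spans [3:4] → 'd'.

(3, 4)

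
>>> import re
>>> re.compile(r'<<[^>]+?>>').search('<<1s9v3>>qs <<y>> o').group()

The match spans [0:9] → '<<1s9v3>>'.

'<<1s9v3>>'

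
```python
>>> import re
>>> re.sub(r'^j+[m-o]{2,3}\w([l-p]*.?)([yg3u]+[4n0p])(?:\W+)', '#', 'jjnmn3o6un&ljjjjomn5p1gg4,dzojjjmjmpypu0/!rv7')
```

Pattern: anchored at the start of the string; then one or more of a literal 'j', then 2 to 3 of a character in [m-o], then a word character; then zero or more of a character in [l-p], then optionally any character (captured); then one or more of one of [yg3u], then one of [4n0p] (captured); then one or more of a non-word character (non-capturing group).
Matches: at [0:11] → 'jjnmn3o6un&'.
Each match is replaced by '#'.

'#ljjjjomn5p1gg4,dzojjjmjmpypu0/!rv7'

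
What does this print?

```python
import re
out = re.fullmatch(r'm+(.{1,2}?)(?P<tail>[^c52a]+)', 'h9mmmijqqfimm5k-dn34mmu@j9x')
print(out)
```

Pattern: one or more of a literal 'm'; then 1 to 2 of any character (lazy) (captured); then one or more of any character except [c52a] (captured as 'tail').
`re.fullmatch` is like wrapping the pattern in `^…$` (in single-line mode).
Here the pattern can't cover the whole string, so the call returns None.

None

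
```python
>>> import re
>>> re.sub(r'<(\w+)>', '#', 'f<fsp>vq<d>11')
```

Matches: at [1:6] → '<fsp>'; at [8:11] → '<d>'.
Every occurrence is swapped for '#'.

'f#vq#11'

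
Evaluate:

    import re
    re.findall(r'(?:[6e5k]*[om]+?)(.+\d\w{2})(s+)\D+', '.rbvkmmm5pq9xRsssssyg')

This matches zero or more of one of [6e5k], then one or more of one of [om] (lazy) (non-capturing group); then one or more of any character, then a digit, then exactly 2 of a word character (captured); then one or more of a literal 's' (captured); then one or more of a non-digit.
Scanning left to right: at [4:21] match 'kmmm5pq9xRsssssyg', groups = ('mm5pq9xR', 'sssss').
2 groups means the one result is a tuple of 2 captured strings — 1 here.

[('mm5pq9xR', 'sssss')]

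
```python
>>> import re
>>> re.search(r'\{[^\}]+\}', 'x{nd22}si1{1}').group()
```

'{nd22}'

`re.search` scans for the first position where the pattern succeeds.
The match spans [1:7] → '{nd22}'.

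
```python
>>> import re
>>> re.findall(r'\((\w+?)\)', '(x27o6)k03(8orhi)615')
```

Scanning left to right: at [0:7] match '(x27o6)', group 1 = 'x27o6'; at [10:17] match '(8orhi)', group 1 = '8orhi'.
Because there's exactly one group, `findall` drops the full match and keeps group 1 from each hit.

['x27o6', '8orhi']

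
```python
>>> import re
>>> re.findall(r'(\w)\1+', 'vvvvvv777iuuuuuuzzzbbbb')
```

A backreference is literal: `\1` must see the identical characters the first group matched.
Scanning left to right: at [0:6] match 'vvvvvv', group 1 = 'v'; at [6:9] match '777', group 1 = '7'; at [10:16] match 'uuuuuu', group 1 = 'u'; at [16:19] match 'zzz', group 1 = 'z'; at [19:23] match 'bbbb', group 1 = 'b'.
`findall` collects group 1 from each match (5 total).

['v', '7', 'u', 'z', 'b']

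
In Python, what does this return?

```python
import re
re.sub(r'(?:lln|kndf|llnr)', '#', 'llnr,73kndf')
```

'#r,73#'

Alternation isn't longest-match — the leftmost alternative that fits at this position is chosen.
Matches: at [0:3] → 'lln'; at [7:11] → 'kndf'.
Each match is replaced by '#'.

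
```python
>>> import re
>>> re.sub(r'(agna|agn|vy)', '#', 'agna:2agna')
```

'#:2#'

Alternation tries branches left to right and keeps the first one that lets the overall match succeed at that position.
Matches: at [0:4] → 'agna'; at [6:10] → 'agna'.
`sub` substitutes '#' at each match site.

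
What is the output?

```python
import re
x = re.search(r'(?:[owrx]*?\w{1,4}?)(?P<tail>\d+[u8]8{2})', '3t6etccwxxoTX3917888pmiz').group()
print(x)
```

wxxoTX3917888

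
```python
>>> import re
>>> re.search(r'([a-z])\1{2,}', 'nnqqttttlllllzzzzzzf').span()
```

After group 1 captures some text, `\1` only succeeds where that same text appears again.
The match spans [4:8] → 'tttt'.

(4, 8)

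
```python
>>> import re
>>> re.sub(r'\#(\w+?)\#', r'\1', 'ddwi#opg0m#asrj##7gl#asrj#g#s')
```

'ddwiopg0masrj#7glasrjgs'

The replacement refers to a captured group, so each match is rewritten using its own captured text.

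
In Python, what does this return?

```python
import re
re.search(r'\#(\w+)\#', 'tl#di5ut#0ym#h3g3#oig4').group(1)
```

'di5ut'

`re.search` scans for the first position where the pattern succeeds.
The match spans [2:9] → '#di5ut#'.
Captured: group 1 = 'di5ut'.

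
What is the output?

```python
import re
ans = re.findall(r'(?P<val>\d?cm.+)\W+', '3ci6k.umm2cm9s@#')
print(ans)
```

['2cm9s@']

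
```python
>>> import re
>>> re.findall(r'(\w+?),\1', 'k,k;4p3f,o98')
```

A backreference is literal: `\1` must see the identical characters the first group matched.
Matches: at [0:3] match 'k,k', group 1 = 'k'.
`findall` collects group 1 from the one match (1 total).

['k']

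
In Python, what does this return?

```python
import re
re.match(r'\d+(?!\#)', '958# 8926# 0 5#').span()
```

`re.match` won't scan ahead — the pattern has to work from the very first character.
The match spans [0:2] → '95'.

(0, 2)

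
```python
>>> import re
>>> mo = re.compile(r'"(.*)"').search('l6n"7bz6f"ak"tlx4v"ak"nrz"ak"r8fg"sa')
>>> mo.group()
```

'"7bz6f"ak"tlx4v"ak"nrz"ak"r8fg"'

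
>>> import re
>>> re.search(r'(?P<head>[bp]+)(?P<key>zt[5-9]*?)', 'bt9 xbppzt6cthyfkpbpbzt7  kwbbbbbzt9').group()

Lazy quantifiers expand one character at a time until the remainder of the pattern can match.
The match spans [5:10] → 'bppzt'.

'bppzt'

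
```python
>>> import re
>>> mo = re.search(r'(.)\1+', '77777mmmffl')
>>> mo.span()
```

The backreference `\1` re-matches whatever the first group consumed, character for character.
`re.search` scans for the first position where the pattern succeeds.
The match spans [0:5] → '77777'.
Captured: group 1 = '7'.

(0, 5)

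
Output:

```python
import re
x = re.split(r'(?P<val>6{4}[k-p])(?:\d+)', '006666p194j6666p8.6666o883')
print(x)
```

With a capturing group present, the delimiter's captured portion is kept in the result list.

['00', '6666p', 'j', '6666p', '.', '6666o', '']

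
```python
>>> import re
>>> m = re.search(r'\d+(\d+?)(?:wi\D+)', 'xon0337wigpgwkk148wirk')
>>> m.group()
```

This matches one or more of a digit; then one or more of a digit (lazy) (captured); then the literal 'wi', then one or more of a non-digit (non-capturing group).
The match spans [3:15] → '0337wigpgwkk'.

'0337wigpgwkk'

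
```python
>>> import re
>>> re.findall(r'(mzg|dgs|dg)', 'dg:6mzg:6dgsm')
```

Alternation tries branches left to right and keeps the first one that lets the overall match succeed at that position.
One capturing group, so `findall` returns just the captured substring from each match — 3 in all.

['dg', 'mzg', 'dgs']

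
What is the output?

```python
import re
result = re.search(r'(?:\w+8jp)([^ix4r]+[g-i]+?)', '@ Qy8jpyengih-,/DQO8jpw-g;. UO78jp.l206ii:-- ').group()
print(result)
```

Qy8jpyengi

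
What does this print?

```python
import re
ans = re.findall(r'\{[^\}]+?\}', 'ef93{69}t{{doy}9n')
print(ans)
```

['{69}', '{{doy}']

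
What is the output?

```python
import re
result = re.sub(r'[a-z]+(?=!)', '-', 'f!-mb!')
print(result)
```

-!--!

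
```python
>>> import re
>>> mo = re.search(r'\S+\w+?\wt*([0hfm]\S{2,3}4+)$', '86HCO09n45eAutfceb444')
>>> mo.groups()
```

This matches one or more of a non-whitespace character, then one or more of a word character (lazy); then a word character, then zero or more of a literal 't'; then one of [0hfm], then 2 to 3 of a non-whitespace character, then one or more of a literal '4' (captured); then anchored at the end.
Unlike `match`, `search` isn't anchored — it looks for the pattern anywhere in the string.
The match spans [0:21] → '86HCO09n45eAutfceb444'.
Captured: group 1 = 'fceb444'.

('fceb444',)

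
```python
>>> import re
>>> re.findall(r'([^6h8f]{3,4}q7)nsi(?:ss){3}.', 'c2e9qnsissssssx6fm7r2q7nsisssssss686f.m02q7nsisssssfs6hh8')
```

['m7r2q7']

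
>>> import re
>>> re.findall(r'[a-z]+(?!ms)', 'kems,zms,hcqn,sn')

['kems', 'zms', 'hcqn', 'sn']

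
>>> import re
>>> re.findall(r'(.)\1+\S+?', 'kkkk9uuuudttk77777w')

The backreference `\1` re-matches whatever the first group consumed, character for character.
`findall` collects group 1 from each match (4 total).

['k', 'u', 't', '7']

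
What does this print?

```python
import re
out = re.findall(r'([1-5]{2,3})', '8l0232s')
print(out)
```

['232']

This matches 2 to 3 of a character in [1-5] (captured).
One capturing group, so `findall` returns just the captured substring from the one match — 1 in all.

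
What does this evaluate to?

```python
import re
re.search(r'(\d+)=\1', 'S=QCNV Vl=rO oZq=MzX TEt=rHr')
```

None

`\1` has to match the exact text group 1 already captured.
`search` walks the string left to right and returns the first match it finds.
Here nothing in the string fits, so the call returns None.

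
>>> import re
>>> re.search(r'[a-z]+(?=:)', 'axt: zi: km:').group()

'axt'

Because the assertion is zero-width, the text it checks is not consumed and won't appear in the result.
`search` walks the string left to right and returns the first match it finds.
The match spans [0:3] → 'axt'.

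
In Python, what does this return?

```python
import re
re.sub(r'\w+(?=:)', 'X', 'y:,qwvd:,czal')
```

'X:,X:,czal'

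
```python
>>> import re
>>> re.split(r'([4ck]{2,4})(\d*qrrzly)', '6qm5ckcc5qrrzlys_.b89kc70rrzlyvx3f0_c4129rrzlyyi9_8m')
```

['6qm5', 'ckcc', '5qrrzly', 's_.b89kc70rrzlyvx3f0_c4129rrzlyyi9_8m']

The pattern matches 2 to 4 of one of [4ck] (captured); then zero or more of a digit, then the literal 'qrr', then the literal 'zly' (captured).
Because the pattern has a capturing group, `split` also inserts each captured text between the pieces.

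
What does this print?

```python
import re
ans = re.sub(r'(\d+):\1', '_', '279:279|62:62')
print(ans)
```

_|_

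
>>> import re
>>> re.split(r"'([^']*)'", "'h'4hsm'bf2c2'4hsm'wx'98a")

['', 'h', '4hsm', 'bf2c2', '4hsm', 'wx', '98a']

Because the pattern has a capturing group, `split` also inserts each captured text between the pieces.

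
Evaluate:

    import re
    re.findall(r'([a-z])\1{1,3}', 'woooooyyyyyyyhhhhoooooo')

A backreference is literal: `\1` must see the identical characters the first group matched.
`findall` collects group 1 from each match (6 total).

['o', 'y', 'y', 'h', 'o', 'o']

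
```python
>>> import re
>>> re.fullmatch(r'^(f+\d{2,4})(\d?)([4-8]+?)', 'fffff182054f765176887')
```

Pattern: anchored at the start of the string; then one or more of the literal 'f', then 2 to 4 of a digit (captured); then optionally a digit (captured); then one or more of a character in [4-8] (lazy) (captured).
`fullmatch` succeeds only if the pattern covers the string from start to end.
Here the string isn't matched end-to-end, so the call returns None.

None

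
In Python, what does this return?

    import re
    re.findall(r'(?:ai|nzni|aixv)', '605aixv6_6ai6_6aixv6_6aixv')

['ai', 'ai', 'ai', 'ai']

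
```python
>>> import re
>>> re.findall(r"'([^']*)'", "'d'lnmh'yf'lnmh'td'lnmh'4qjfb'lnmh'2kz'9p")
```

['d', 'yf', 'td', '4qjfb', '2kz']

Scanning left to right: at [0:3] match "'d'", group 1 = 'd'; at [7:11] match "'yf'", group 1 = 'yf'; at [15:19] match "'td'", group 1 = 'td'; at [23:30] match "'4qjfb'", group 1 = '4qjfb'; at [34:39] match "'2kz'", group 1 = '2kz'.
`findall` collects group 1 from each match (5 total).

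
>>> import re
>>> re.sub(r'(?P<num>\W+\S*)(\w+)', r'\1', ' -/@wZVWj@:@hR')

' -/@wZVWj@:@h'

Pattern: one or more of a non-word character, then zero or more of a non-whitespace character (captured as 'num'); then one or more of a word character (captured).
Matches: at [0:14] → ' -/@wZVWj@:@hR'.
Each match is replaced using the text its own group 1 captured.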